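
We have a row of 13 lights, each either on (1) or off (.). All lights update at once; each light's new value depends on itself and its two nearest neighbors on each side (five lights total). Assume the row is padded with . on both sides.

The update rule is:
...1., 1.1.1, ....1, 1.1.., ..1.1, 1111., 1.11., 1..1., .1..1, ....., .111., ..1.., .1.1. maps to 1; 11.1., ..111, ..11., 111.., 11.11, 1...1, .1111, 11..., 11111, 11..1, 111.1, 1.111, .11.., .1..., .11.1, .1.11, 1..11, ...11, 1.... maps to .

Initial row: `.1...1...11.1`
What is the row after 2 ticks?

tick 1: 11..11......1
tick 2: ........11111

........11111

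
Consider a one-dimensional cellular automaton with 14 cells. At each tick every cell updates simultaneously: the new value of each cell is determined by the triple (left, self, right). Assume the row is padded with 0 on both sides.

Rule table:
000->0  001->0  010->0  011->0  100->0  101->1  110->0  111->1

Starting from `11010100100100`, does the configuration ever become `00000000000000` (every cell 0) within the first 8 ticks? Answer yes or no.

yes

00101000000000
00010000000000
00000000000000
all cells are 0 at tick 3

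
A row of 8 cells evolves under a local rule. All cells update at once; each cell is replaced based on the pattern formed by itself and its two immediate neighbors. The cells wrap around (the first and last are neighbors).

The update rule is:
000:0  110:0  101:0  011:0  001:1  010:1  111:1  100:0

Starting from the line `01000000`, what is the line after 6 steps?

00010000

step 1: 11000000
step 2: 00000001
step 3: 00000011
step 4: 00000100
step 5: 00001100
step 6: 00010000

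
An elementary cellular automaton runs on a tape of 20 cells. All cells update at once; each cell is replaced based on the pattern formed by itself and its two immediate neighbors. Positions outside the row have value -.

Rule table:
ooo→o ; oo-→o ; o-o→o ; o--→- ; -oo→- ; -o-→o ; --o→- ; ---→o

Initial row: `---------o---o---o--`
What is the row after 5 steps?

oooooooo-o-o-o-o-o-o
-ooooooooooooooooooo
--oooooooooooooooooo
o--ooooooooooooooooo
o---oooooooooooooooo

o---oooooooooooooooo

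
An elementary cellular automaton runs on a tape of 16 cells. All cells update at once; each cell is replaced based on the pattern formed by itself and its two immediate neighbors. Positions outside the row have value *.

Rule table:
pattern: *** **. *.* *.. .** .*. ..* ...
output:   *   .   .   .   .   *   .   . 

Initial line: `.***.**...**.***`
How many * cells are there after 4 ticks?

tick 1: ..*...........**
tick 2: ..*............*
tick 3: ..*.............
tick 4: ..*.............
count of *: 1

1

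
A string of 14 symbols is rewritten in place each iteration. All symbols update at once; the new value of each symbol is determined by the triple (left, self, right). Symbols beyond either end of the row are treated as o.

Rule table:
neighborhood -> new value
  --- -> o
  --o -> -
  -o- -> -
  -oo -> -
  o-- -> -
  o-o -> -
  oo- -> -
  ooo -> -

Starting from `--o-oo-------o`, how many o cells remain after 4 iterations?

5

iteration 1: -------ooooo--
iteration 2: -ooooo--------
iteration 3: -------oooooo-
iteration 4: -ooooo--------
count of o: 5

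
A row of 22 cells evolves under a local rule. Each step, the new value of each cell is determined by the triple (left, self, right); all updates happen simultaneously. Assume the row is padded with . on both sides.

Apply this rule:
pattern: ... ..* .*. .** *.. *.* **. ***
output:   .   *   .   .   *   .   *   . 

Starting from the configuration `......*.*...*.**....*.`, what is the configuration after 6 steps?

step 1: .....*...*.*...**..*.*
step 2: ....*.*.*...*.*.***...
step 3: ...*.....*.*......**..
step 4: ..*.*...*...*....*.**.
step 5: .*...*.*.*.*.*..*...**
step 6: *.*.*.........**.*.*.*

*.*.*.........**.*.*.*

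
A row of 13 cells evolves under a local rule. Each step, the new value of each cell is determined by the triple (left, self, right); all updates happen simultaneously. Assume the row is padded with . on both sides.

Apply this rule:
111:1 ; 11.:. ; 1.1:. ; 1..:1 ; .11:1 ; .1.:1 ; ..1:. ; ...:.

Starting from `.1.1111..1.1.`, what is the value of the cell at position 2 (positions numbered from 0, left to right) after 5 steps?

.

.1.111.1.1.11
.1.11..1.1.1.
.1.1.1.1.1.11
.1.1.1.1.1.1.
.1.1.1.1.1.11
position 2 holds .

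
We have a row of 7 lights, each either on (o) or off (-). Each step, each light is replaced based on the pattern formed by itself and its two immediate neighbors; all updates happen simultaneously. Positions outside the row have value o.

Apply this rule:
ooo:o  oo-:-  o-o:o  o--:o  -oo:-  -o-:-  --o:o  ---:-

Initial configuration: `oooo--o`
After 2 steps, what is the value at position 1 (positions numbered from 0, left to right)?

step 1: ooo-oo-
step 2: oo-o--o
position 1 holds o

o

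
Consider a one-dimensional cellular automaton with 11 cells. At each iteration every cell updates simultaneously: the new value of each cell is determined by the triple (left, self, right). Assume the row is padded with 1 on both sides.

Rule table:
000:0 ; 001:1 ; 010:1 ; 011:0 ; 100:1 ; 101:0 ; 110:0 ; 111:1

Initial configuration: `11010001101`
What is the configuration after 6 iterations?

10011010000
01100011001
00010100110
10110111000
00000010101
10000110100

10000110100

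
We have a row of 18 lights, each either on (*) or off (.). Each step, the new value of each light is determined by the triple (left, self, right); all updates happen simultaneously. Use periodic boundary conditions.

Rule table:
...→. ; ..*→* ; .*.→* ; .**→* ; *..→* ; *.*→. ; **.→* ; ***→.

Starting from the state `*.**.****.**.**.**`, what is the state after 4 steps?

*.**.****.**.**.*.

step 1: *.**.*..*.**.**.*.
step 2: *.**.****.**.**.*.
step 3: *.**.*..*.**.**.*.  (repeats step 1; period 2)
step 4: *.**.****.**.**.*.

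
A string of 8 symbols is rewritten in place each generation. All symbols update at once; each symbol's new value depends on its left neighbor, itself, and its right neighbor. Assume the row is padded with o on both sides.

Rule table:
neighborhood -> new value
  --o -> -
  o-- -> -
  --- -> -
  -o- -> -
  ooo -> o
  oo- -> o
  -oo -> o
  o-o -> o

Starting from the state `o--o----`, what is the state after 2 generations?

o-------
o-------

o-------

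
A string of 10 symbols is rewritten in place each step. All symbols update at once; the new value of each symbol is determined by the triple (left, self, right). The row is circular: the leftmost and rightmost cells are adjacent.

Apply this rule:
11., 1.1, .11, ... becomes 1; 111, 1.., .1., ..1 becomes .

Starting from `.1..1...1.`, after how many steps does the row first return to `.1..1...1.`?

step 1: ......1...
step 2: 11111...11
step 3: ....1.1.1.
step 4: 111..1.1..
step 5: 1.1...1...
step 6: .1..1...1.

6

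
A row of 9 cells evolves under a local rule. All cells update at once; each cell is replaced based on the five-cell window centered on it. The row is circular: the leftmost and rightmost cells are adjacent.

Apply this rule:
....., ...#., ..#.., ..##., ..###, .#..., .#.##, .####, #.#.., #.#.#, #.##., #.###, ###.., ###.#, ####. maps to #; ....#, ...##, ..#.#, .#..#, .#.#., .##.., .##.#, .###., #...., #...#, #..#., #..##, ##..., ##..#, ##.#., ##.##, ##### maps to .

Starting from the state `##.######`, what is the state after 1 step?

##.##....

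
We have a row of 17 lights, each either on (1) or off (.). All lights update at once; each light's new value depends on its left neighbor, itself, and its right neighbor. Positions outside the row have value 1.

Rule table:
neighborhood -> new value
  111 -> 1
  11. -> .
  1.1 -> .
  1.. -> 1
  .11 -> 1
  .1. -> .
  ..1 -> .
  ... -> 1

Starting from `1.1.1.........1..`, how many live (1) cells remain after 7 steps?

step 1: .....11111111..1.
step 2: 1111.1111111.1...
step 3: 111..111111...11.
step 4: 11.1.11111.11.1..
step 5: 1....1111..1...1.
step 6: .111.111.1..11...
step 7: .11..11...1.1.11.
count of 1: 8

8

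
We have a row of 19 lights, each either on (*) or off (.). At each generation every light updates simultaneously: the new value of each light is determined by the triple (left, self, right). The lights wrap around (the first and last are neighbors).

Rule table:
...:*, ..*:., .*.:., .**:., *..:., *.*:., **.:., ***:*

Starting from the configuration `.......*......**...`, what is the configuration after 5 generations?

......***********..

******...****....**
*****..*..**..**..*
****...............
.**..*************.
......***********..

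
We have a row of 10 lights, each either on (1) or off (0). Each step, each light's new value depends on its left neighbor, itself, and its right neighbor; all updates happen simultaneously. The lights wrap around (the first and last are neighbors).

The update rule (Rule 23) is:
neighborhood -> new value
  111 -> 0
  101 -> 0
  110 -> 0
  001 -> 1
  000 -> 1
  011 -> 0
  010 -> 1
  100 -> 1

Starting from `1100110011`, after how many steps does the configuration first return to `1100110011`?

2

0011001100
1100110011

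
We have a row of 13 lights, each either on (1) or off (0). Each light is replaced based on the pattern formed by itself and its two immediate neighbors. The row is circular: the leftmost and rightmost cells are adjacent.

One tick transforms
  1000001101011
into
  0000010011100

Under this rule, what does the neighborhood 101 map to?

1

At position 8 the neighborhood is 101; the next row has 1 there.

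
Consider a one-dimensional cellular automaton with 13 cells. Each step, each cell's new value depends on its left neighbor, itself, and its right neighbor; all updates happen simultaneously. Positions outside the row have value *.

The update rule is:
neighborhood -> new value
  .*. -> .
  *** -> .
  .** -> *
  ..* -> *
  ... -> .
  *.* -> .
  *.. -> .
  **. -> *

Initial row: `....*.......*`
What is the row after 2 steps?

..*.......**.

...*.......**
..*.......**.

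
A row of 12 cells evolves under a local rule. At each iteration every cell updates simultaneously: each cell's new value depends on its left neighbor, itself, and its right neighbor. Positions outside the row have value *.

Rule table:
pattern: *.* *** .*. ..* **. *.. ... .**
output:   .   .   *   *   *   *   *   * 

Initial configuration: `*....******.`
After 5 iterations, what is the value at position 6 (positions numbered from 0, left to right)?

.

******....*.
.....******.
******....*.  (repeats iteration 1; period 2)
iteration 5: ******....*.
position 6 holds .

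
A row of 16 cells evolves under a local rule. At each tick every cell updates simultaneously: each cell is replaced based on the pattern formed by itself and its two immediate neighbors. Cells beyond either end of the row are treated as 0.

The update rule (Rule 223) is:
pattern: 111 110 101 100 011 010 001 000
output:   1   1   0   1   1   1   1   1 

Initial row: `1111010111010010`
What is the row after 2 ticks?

1111010111011111

1111010111011111
1111010111011111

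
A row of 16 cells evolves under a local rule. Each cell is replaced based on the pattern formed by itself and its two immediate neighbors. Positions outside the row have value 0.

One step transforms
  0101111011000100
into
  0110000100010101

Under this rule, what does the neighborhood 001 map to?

At position 0 the neighborhood is 001; the next row has 0 there.

0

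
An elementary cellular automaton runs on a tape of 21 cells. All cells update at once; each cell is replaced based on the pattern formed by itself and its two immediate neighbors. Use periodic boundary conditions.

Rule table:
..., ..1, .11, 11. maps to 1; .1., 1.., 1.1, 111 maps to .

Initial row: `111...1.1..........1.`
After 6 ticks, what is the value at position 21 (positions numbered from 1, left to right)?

tick 1: 1.1.11....111111111..
tick 2: ....11.1111.......1.1
tick 3: .11111.1..1.111111...
tick 4: 11...1...1..1....1.11
tick 5: .1.11..11..1..111..1.
tick 6: 1..11.111.1..11.1.1..
position 21 holds .

.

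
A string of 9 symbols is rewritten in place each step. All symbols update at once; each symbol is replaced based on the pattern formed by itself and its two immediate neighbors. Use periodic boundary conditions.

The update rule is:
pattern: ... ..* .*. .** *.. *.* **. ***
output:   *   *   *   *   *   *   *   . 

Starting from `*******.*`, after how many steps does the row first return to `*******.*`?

2

step 1: ......***
step 2: *******.*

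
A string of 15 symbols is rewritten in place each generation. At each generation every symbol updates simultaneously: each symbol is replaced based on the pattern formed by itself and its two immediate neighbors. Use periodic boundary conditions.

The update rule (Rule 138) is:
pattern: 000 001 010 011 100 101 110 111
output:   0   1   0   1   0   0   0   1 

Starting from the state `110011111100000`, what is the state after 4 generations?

111111000001100

generation 1: 100111111000001
generation 2: 001111110000011
generation 3: 011111100000110
generation 4: 111111000001100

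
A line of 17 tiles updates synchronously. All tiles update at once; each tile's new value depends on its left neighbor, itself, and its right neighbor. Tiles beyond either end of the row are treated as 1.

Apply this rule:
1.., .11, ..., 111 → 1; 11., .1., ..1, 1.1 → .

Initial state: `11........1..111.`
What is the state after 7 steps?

1.1...1.11..1....

1.1111111..1.11..
..111111.1...1.1.
1.11111...11.....
..1111.11.1.1111.
1.111..1....111..
..11.1..111.11.1.
1.1...1.11..1....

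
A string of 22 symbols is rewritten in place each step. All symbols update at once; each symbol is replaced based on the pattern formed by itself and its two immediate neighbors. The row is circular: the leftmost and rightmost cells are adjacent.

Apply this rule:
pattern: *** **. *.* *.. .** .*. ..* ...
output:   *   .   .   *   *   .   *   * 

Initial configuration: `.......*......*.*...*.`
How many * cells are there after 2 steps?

step 1: *******.******...***.*
step 2: ******..*****.*****..*
count of *: 17

17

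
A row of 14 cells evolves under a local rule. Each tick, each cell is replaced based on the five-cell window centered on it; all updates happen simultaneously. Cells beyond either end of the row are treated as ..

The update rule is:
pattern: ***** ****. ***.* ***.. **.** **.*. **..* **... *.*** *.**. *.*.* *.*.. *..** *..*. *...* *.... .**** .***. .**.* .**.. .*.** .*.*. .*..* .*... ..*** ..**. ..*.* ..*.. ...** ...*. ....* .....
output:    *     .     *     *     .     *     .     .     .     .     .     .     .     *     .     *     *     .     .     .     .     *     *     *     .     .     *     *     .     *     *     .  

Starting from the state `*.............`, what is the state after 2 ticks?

..*.*.........

***...........
..*.*.........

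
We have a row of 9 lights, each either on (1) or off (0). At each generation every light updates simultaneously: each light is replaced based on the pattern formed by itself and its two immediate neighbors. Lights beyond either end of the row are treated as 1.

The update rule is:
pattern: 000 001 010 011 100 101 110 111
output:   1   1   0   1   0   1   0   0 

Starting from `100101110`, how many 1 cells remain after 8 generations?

001011001
010110011
101100110
011001101
110011011
000110110
011101101
110011011
count of 1: 6

6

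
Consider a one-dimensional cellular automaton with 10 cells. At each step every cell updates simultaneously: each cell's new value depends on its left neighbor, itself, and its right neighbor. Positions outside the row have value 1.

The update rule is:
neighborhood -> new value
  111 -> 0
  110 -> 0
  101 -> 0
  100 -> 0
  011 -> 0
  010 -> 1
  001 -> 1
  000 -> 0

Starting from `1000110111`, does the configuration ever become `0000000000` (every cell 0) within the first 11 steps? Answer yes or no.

no

0001000000
0011000001
0100000010
0100000110
0100001000
0100011001
0100100010
0101100110
0100001000  (repeats step 5; period 4)
step 11: 0100100010
step 11 is 0100100010, still not uniform 0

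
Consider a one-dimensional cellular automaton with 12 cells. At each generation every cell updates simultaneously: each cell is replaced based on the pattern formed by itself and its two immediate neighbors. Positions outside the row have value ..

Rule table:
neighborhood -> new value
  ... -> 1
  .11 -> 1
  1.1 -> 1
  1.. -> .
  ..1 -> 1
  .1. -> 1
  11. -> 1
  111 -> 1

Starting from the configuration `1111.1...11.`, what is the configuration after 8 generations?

11111111111.

generation 1: 111111.1111.
generation 2: 11111111111.
generation 3: 11111111111.  (fixed point — unchanged through generation 8)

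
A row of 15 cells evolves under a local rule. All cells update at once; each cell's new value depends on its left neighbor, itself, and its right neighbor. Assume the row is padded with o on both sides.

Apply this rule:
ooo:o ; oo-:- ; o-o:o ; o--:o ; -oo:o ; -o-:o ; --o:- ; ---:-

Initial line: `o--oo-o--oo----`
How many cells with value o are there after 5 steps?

-o-o-ooo-o-o---
ooooooo-ooooo--
oooooo-ooooo-o-
ooooo-ooooo-ooo
oooo-ooooo-oooo
count of o: 13

13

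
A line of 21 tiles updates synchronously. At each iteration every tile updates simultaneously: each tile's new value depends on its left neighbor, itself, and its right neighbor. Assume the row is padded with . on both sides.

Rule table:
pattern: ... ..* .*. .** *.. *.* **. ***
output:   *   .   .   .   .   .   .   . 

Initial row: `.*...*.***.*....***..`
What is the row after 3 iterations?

...*.........**.....*
**...*******....***..
...*.........**.....*

...*.........**.....*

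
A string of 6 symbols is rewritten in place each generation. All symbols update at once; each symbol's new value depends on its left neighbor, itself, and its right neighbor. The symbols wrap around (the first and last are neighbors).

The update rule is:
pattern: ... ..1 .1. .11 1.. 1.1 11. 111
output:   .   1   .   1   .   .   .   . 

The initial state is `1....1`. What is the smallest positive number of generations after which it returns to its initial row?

6

generation 1: ....11
generation 2: ...11.
generation 3: ..11..
generation 4: .11...
generation 5: 11....
generation 6: 1....1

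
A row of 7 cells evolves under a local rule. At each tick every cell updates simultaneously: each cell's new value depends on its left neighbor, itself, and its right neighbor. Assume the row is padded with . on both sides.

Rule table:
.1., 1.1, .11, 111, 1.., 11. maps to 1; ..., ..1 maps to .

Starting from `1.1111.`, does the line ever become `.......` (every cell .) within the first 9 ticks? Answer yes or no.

1111111
1111111  (fixed point — unchanged through tick 9)
tick 9 is 1111111, still not uniform .

no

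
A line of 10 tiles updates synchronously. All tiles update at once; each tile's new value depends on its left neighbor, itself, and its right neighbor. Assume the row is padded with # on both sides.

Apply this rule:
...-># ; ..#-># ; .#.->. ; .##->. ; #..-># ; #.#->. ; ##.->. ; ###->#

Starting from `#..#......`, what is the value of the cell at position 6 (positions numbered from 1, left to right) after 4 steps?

step 1: .##.######
step 2: .....#####
step 3: #####.####
step 4: ####...###
position 6 holds .

.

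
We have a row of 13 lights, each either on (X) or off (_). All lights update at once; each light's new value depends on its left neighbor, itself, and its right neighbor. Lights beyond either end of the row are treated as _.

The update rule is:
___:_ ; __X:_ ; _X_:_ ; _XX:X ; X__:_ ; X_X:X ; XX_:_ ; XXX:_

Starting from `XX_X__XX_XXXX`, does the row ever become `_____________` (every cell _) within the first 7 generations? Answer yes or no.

X_X___X_XX___
_X_____XX____
_______X_____
_____________
all cells are _ at generation 4

yes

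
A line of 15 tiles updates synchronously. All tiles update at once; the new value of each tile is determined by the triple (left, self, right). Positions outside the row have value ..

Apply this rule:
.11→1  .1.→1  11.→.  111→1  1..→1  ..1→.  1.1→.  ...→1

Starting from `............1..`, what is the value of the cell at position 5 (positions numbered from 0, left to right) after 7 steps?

step 1: 11111111111.111
step 2: 1111111111..11.
step 3: 111111111.1.1.1
step 4: 11111111..1.1.1
step 5: 1111111.1.1.1.1
step 6: 111111..1.1.1.1
step 7: 11111.1.1.1.1.1
position 5 holds .

.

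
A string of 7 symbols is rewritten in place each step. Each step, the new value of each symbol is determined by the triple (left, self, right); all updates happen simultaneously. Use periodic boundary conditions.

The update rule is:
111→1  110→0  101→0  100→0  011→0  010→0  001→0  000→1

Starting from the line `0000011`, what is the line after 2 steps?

0010011

0111000
0010011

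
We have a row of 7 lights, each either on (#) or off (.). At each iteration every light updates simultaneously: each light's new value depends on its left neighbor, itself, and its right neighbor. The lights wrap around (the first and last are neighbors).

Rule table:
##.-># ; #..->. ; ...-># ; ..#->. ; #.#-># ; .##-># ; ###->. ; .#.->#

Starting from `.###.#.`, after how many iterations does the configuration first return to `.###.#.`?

2

.#.###.
.###.#.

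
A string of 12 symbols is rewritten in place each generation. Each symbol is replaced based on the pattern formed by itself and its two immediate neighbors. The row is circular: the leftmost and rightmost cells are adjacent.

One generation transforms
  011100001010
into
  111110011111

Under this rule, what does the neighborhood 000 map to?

0

At position 5 the neighborhood is 000; the next row has 0 there.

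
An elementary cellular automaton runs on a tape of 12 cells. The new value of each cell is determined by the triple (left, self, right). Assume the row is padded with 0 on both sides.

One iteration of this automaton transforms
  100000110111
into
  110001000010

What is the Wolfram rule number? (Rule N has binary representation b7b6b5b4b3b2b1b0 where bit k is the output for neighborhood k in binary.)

position 10: 111 → 1  (bit 7 = 1)
position 7: 110 → 0  (bit 6 = 0)
position 8: 101 → 0  (bit 5 = 0)
position 1: 100 → 1  (bit 4 = 1)
position 6: 011 → 0  (bit 3 = 0)
position 0: 010 → 1  (bit 2 = 1)
position 5: 001 → 1  (bit 1 = 1)
position 2: 000 → 0  (bit 0 = 0)
bits b7..b0 = 10010110 = 150

150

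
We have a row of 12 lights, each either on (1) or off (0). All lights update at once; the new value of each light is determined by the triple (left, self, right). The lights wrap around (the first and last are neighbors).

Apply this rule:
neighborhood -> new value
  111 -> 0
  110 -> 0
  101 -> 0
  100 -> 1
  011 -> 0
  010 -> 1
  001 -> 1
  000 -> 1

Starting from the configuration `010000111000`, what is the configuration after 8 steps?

111111000111
000000111000
111111000111  (repeats step 1; period 2)
step 8: 000000111000

000000111000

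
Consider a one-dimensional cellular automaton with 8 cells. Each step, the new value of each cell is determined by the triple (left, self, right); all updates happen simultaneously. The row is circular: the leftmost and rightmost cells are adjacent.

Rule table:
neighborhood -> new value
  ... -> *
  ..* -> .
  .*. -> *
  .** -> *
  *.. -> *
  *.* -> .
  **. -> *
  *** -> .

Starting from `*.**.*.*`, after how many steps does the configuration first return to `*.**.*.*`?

1

*.**.*.*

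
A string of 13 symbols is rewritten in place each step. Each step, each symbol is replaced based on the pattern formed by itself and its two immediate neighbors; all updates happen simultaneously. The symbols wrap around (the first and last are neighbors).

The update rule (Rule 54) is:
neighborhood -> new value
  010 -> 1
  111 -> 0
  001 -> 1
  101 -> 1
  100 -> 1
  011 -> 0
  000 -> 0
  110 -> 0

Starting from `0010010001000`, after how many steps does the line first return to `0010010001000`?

4

0111111011100
1000000100010
1100001110111
0010010001000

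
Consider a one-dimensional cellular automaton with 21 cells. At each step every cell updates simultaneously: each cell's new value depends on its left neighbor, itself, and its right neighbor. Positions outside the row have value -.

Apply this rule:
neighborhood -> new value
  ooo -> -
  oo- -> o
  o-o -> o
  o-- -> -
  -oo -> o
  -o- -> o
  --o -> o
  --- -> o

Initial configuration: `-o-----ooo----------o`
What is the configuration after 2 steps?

oooo---ooooo--------o

oo-ooooo-o-oooooooooo
oooo---ooooo--------o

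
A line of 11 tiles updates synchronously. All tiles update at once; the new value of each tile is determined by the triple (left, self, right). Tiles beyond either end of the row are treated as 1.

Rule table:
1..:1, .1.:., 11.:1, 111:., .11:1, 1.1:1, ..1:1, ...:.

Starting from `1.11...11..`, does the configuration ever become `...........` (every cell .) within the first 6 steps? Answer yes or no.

11111.11111
....111....
1..11.11..1
11111111111
...........
all cells are . at step 5

yes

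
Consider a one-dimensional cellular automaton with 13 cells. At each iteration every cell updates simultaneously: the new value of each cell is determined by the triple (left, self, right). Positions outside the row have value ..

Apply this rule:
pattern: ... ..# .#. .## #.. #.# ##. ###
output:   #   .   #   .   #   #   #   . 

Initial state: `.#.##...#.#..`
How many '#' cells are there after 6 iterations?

6

.##.###.#####
..##..##....#
#..##..####.#
##..##....###
.##..####...#
..##....###.#
count of #: 6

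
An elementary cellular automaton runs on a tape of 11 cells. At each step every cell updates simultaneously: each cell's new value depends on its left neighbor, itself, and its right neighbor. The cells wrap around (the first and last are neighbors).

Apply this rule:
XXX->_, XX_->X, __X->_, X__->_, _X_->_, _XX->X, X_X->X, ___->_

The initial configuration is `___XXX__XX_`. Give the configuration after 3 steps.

step 1: ___X_X__XX_
step 2: ____X___XX_
step 3: ________XX_

________XX_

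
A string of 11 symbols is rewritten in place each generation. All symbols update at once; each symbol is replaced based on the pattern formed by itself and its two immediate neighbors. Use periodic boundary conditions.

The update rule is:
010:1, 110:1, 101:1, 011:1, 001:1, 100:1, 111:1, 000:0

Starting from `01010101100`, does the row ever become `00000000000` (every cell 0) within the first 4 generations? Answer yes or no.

no

11111111110
11111111111
11111111111  (fixed point — unchanged through generation 4)
generation 4 is 11111111111, still not uniform 0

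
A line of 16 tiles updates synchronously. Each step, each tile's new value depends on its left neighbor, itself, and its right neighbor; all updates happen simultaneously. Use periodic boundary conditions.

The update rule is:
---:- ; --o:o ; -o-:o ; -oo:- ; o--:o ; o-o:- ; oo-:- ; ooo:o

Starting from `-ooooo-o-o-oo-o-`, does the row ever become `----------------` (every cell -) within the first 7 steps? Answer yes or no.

o-ooo--o-o----oo
---o-ooo-oo--o-o
o-oo--o----ooo-o
----oooo--o-o---
---o-oo-ooo-oo--
--oo-----o----o-
-o--o---ooo--ooo
step 7 is -o--o---ooo--ooo, still not uniform -

no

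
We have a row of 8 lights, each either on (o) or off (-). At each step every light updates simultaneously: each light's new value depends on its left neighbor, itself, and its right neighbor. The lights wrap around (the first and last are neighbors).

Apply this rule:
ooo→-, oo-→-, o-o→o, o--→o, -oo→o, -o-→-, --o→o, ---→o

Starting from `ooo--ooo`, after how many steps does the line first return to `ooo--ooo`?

step 1: ---ooo--
step 2: oooo--oo
step 3: ----ooo-
step 4: ooooo--o
step 5: -----ooo
step 6: oooooo--
step 7: o-----oo
step 8: -oooooo-
step 9: oo-----o
step 10: --oooooo
step 11: ooo-----
step 12: o--ooooo
step 13: -ooo----
step 14: oo--oooo
step 15: --ooo---
step 16: ooo--ooo

16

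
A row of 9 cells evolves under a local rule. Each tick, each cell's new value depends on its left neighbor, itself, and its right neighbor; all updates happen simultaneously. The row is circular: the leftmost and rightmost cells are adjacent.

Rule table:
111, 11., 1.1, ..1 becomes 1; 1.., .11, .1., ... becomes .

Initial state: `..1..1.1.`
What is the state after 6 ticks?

tick 1: .1..1.1..
tick 2: 1..1.1...
tick 3: ..1.1...1
tick 4: .1.1...1.
tick 5: 1.1...1..
tick 6: .1...1..1

.1...1..1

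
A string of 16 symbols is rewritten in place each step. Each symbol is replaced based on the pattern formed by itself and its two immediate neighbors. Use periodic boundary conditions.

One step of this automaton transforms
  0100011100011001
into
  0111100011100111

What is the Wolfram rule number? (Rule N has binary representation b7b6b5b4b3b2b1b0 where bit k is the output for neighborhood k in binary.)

position 6: 111 → 0  (bit 7 = 0)
position 7: 110 → 0  (bit 6 = 0)
position 0: 101 → 0  (bit 5 = 0)
position 2: 100 → 1  (bit 4 = 1)
position 5: 011 → 0  (bit 3 = 0)
position 1: 010 → 1  (bit 2 = 1)
position 4: 001 → 1  (bit 1 = 1)
position 3: 000 → 1  (bit 0 = 1)
bits b7..b0 = 00010111 = 23

23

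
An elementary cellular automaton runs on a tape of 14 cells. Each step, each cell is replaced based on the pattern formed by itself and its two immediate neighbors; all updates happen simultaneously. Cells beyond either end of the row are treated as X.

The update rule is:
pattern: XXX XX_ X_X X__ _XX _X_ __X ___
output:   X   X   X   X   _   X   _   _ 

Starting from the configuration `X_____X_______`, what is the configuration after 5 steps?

XX____XX______
XXX____XX_____
XXXX____XX____
XXXXX____XX___
XXXXXX____XX__

XXXXXX____XX__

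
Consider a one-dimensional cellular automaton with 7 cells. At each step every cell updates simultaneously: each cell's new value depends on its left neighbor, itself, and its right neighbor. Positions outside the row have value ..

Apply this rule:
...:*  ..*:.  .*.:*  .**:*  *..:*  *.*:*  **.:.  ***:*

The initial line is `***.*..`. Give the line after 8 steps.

**.****
*.****.
*****.*
****.**
***.**.
**.**.*
*.**.**
***.**.

***.**.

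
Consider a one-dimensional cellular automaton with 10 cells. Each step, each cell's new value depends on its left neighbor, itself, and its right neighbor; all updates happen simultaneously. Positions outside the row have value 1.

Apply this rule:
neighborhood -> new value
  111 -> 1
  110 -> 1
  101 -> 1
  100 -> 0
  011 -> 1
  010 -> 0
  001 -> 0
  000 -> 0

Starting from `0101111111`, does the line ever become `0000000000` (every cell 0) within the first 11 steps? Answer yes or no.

no

1011111111
1111111111
1111111111  (fixed point — unchanged through step 11)
step 11 is 1111111111, still not uniform 0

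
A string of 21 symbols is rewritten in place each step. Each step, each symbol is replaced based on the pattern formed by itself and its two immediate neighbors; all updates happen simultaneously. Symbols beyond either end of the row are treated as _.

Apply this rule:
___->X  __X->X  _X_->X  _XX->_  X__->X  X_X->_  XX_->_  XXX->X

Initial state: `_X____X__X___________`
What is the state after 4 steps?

X__XXXXXXXXXXXXXXX__X

XXXXXXXXXXXXXXXXXXXXX
_XXXXXXXXXXXXXXXXXXX_
X_XXXXXXXXXXXXXXXXX_X
X__XXXXXXXXXXXXXXX__X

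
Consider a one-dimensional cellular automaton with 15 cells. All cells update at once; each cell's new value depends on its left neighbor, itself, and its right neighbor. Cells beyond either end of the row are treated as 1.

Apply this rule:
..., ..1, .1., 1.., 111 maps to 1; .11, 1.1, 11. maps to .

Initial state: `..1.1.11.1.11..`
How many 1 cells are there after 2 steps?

111.1....1...11
11..111111111.1
count of 1: 12

12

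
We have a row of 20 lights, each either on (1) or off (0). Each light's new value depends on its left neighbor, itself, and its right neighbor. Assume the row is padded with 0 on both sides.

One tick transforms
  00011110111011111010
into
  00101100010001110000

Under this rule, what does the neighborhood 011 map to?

0

At position 3 the neighborhood is 011; the next row has 0 there.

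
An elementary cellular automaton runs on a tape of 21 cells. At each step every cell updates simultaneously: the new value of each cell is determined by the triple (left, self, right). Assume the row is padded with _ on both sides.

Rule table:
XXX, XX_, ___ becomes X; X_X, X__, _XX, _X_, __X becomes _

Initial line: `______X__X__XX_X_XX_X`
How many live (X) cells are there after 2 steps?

13

XXXXX________X____X__
_XXXX_XXXXXX___XX___X
count of X: 13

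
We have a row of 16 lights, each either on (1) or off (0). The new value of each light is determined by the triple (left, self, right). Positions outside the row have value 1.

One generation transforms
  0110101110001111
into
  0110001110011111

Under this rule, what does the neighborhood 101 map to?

At position 0 the neighborhood is 101; the next row has 0 there.

0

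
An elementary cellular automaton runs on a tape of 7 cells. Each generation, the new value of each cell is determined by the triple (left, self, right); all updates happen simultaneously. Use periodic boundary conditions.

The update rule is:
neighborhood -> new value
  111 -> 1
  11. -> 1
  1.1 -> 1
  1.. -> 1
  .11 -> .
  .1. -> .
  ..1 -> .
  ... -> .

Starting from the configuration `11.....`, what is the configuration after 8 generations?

.11....

.11....
..11...
...11..
....11.
.....11
1.....1
11.....  (repeats generation 0; period 7)
generation 8: .11....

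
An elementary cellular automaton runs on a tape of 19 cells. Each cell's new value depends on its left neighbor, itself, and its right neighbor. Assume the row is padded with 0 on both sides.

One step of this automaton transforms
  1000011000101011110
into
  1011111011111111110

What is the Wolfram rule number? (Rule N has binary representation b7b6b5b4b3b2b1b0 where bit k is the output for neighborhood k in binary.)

239

position 15: 111 → 1  (bit 7 = 1)
position 6: 110 → 1  (bit 6 = 1)
position 11: 101 → 1  (bit 5 = 1)
position 1: 100 → 0  (bit 4 = 0)
position 5: 011 → 1  (bit 3 = 1)
position 0: 010 → 1  (bit 2 = 1)
position 4: 001 → 1  (bit 1 = 1)
position 2: 000 → 1  (bit 0 = 1)
bits b7..b0 = 11101111 = 239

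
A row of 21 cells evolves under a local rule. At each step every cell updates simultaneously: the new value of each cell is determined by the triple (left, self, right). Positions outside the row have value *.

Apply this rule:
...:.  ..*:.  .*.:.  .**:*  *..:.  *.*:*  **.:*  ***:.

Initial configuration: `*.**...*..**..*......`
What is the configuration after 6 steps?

****......**.........
...*......**.........
..........**.........
..........**.........  (fixed point — unchanged through step 6)

..........**.........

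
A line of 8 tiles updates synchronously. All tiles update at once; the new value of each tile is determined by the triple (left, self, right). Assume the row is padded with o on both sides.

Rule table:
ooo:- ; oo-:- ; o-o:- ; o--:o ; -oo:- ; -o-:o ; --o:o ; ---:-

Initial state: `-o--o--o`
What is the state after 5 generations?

-oo--oo-

-oooooo-
--------
o------o
-o----o-
-oo--oo-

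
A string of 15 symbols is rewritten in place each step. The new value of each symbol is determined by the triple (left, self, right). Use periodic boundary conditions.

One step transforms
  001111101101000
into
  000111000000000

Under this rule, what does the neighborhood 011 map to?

0

At position 2 the neighborhood is 011; the next row has 0 there.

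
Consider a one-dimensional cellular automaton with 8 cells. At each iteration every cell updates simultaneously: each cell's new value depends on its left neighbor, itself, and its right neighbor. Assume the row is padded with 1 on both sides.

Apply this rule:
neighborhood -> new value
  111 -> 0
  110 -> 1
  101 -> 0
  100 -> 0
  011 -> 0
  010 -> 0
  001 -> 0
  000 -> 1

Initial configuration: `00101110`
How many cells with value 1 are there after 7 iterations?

00000010
01111000
00001010
01100000
00101110  (repeats iteration 0; period 5)
iteration 7: 01111000
count of 1: 4

4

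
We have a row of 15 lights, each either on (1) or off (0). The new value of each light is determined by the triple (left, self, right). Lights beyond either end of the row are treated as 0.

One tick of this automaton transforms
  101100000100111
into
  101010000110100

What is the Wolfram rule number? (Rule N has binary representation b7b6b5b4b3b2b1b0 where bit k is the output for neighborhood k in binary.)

position 13: 111 → 0  (bit 7 = 0)
position 3: 110 → 0  (bit 6 = 0)
position 1: 101 → 0  (bit 5 = 0)
position 4: 100 → 1  (bit 4 = 1)
position 2: 011 → 1  (bit 3 = 1)
position 0: 010 → 1  (bit 2 = 1)
position 8: 001 → 0  (bit 1 = 0)
position 5: 000 → 0  (bit 0 = 0)
bits b7..b0 = 00011100 = 28

28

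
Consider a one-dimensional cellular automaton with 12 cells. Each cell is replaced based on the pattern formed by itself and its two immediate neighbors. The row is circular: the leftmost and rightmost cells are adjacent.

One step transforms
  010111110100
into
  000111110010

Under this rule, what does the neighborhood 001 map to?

At position 0 the neighborhood is 001; the next row has 0 there.

0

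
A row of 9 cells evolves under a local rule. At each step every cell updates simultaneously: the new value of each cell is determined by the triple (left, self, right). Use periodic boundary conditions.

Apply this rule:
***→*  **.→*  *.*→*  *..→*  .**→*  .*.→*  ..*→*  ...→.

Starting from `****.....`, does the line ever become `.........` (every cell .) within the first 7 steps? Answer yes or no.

no

*****...*
******.**
*********
*********  (fixed point — unchanged through step 7)
step 7 is *********, still not uniform .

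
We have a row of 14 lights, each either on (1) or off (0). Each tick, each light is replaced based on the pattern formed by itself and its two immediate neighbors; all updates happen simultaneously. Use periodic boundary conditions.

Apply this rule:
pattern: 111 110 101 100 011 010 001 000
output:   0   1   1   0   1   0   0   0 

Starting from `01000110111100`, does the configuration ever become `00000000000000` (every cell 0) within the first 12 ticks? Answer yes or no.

00000111100100
00000100100000
00000000000000
all cells are 0 at tick 3

yes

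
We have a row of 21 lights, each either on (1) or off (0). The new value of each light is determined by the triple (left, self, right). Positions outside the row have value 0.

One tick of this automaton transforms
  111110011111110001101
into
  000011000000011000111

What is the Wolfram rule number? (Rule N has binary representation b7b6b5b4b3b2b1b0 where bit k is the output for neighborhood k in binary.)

116

position 1: 111 → 0  (bit 7 = 0)
position 4: 110 → 1  (bit 6 = 1)
position 19: 101 → 1  (bit 5 = 1)
position 5: 100 → 1  (bit 4 = 1)
position 0: 011 → 0  (bit 3 = 0)
position 20: 010 → 1  (bit 2 = 1)
position 6: 001 → 0  (bit 1 = 0)
position 15: 000 → 0  (bit 0 = 0)
bits b7..b0 = 01110100 = 116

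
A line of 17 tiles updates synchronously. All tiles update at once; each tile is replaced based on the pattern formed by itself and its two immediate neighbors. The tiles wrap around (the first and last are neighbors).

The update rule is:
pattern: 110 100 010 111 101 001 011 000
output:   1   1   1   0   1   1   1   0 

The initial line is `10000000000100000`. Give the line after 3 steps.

11110000111111111

11000000001110001
01100000011011011
11110000111111111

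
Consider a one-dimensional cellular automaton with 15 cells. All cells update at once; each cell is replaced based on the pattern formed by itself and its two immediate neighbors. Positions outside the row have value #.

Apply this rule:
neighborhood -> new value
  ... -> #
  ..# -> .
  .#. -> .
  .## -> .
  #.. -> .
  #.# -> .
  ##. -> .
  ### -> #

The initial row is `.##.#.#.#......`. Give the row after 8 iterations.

..###..#####...

..........####.
.########..##..
..######.......
...####..#####.
.#..##....###..
.......##..#...
.#####.......#.
..###..#####...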